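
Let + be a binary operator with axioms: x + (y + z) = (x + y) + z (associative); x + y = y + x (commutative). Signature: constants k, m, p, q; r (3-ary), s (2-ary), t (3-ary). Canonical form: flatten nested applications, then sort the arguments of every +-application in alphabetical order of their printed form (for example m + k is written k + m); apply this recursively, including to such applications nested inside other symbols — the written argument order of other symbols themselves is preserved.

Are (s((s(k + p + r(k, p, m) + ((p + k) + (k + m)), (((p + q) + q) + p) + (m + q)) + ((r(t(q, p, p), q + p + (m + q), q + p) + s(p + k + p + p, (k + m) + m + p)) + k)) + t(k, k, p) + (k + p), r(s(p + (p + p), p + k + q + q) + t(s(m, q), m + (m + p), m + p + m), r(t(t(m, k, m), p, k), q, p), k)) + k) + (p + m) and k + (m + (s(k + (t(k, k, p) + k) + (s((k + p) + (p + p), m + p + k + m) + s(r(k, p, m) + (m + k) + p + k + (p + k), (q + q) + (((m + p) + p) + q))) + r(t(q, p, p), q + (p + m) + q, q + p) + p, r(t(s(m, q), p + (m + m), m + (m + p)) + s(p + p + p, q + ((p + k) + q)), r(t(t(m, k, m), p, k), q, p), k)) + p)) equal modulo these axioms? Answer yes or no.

Answer: yes — both canonical forms are k + m + p + s(k + k + p + r(t(q, p, p), m + p + q + q, p + q) + s(k + k + k + m + p + p + r(k, p, m), m + p + p + q + q + q) + s(k + p + p + p, k + m + m + p) + t(k, k, p), r(s(p + p + p, k + p + q + q) + t(s(m, q), m + m + p, m + m + p), r(t(t(m, k, m), p, k), q, p), k))

Derivation:
Left:  (s((s(k + p + r(k, p, m) + ((p + k) + (k + m)), (((p + q) + q) + p) + (m + q)) + ((r(t(q, p, p), q + p + (m + q), q + p) + s(p + k + p + p, (k + m) + m + p)) + k)) + t(k, k, p) + (k + p), r(s(p + (p + p), p + k + q + q) + t(s(m, q), m + (m + p), m + p + m), r(t(t(m, k, m), p, k), q, p), k)) + k) + (p + m)
  Merge nested applications:  s((s(k + p + r(k, p, m) + ((p + k) + (k + m)), (((p + q) + q) + p) + (m + q)) + ((r(t(q, p, p), q + p + (m + q), q + p) + s(p + k + p + p, (k + m) + m + p)) + k)) + t(k, k, p) + (k + p), r(s(p + (p + p), p + k + q + q) + t(s(m, q), m + (m + p), m + p + m), r(t(t(m, k, m), p, k), q, p), k)) + k + p + m
  Inside:  s((s(k + p + r(k, p, m) + ((p + k) + (k + m)), (((p + q) + q) + p) + (m + q)) + ((r(t(q, p, p), q + p + (m + q), q + p) + s(p + k + p + p, (k + m) + m + p)) + k)) + t(k, k, p) + (k + p), r(s(p + (p + p), p + k + q + q) + t(s(m, q), m + (m + p), m + p + m), r(t(t(m, k, m), p, k), q, p), k))  →  s(k + k + p + r(t(q, p, p), m + p + q + q, p + q) + s(k + k + k + m + p + p + r(k, p, m), m + p + p + q + q + q) + s(k + p + p + p, k + m + m + p) + t(k, k, p), r(s(p + p + p, k + p + q + q) + t(s(m, q), m + m + p, m + m + p), r(t(t(m, k, m), p, k), q, p), k))
  Sort arguments:  k + m + p + s(k + k + p + r(t(q, p, p), m + p + q + q, p + q) + s(k + k + k + m + p + p + r(k, p, m), m + p + p + q + q + q) + s(k + p + p + p, k + m + m + p) + t(k, k, p), r(s(p + p + p, k + p + q + q) + t(s(m, q), m + m + p, m + m + p), r(t(t(m, k, m), p, k), q, p), k))
Right:  k + (m + (s(k + (t(k, k, p) + k) + (s((k + p) + (p + p), m + p + k + m) + s(r(k, p, m) + (m + k) + p + k + (p + k), (q + q) + (((m + p) + p) + q))) + r(t(q, p, p), q + (p + m) + q, q + p) + p, r(t(s(m, q), p + (m + m), m + (m + p)) + s(p + p + p, q + ((p + k) + q)), r(t(t(m, k, m), p, k), q, p), k)) + p))
  Flatten:  k + m + s(k + (t(k, k, p) + k) + (s((k + p) + (p + p), m + p + k + m) + s(r(k, p, m) + (m + k) + p + k + (p + k), (q + q) + (((m + p) + p) + q))) + r(t(q, p, p), q + (p + m) + q, q + p) + p, r(t(s(m, q), p + (m + m), m + (m + p)) + s(p + p + p, q + ((p + k) + q)), r(t(t(m, k, m), p, k), q, p), k)) + p
  Simplify inside:  s(k + (t(k, k, p) + k) + (s((k + p) + (p + p), m + p + k + m) + s(r(k, p, m) + (m + k) + p + k + (p + k), (q + q) + (((m + p) + p) + q))) + r(t(q, p, p), q + (p + m) + q, q + p) + p, r(t(s(m, q), p + (m + m), m + (m + p)) + s(p + p + p, q + ((p + k) + q)), r(t(t(m, k, m), p, k), q, p), k))  →  s(k + k + p + r(t(q, p, p), m + p + q + q, p + q) + s(k + k + k + m + p + p + r(k, p, m), m + p + p + q + q + q) + s(k + p + p + p, k + m + m + p) + t(k, k, p), r(s(p + p + p, k + p + q + q) + t(s(m, q), m + m + p, m + m + p), r(t(t(m, k, m), p, k), q, p), k))
  Sort arguments:  k + m + p + s(k + k + p + r(t(q, p, p), m + p + q + q, p + q) + s(k + k + k + m + p + p + r(k, p, m), m + p + p + q + q + q) + s(k + p + p + p, k + m + m + p) + t(k, k, p), r(s(p + p + p, k + p + q + q) + t(s(m, q), m + m + p, m + m + p), r(t(t(m, k, m), p, k), q, p), k))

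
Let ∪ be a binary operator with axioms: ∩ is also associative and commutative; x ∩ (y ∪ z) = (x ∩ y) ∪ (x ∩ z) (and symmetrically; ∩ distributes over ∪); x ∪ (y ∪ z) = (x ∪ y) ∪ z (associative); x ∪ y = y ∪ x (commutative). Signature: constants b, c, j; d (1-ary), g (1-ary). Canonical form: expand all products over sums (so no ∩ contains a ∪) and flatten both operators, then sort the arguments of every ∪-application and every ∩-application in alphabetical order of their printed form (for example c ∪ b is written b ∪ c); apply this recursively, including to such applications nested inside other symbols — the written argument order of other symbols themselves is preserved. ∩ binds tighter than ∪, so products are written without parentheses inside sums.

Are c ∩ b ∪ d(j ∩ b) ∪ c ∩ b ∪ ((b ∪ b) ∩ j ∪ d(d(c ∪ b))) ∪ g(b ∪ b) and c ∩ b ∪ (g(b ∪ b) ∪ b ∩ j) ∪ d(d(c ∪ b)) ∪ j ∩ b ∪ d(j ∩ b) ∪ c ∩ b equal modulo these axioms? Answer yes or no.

Left:  c ∩ b ∪ d(j ∩ b) ∪ c ∩ b ∪ ((b ∪ b) ∩ j ∪ d(d(c ∪ b))) ∪ g(b ∪ b)
  Distribute:  b ∩ c ∪ d(b ∩ j) ∪ b ∩ c ∪ b ∩ j ∪ b ∩ j ∪ d(d(b ∪ c)) ∪ g(b ∪ b)
  Sort:  b ∩ c ∪ b ∩ c ∪ b ∩ j ∪ b ∩ j ∪ d(b ∩ j) ∪ d(d(b ∪ c)) ∪ g(b ∪ b)
Right:  c ∩ b ∪ (g(b ∪ b) ∪ b ∩ j) ∪ d(d(c ∪ b)) ∪ j ∩ b ∪ d(j ∩ b) ∪ c ∩ b
  Un-nest:  b ∩ c ∪ g(b ∪ b) ∪ b ∩ j ∪ d(d(b ∪ c)) ∪ b ∩ j ∪ d(b ∩ j) ∪ b ∩ c
  Sort:  b ∩ c ∪ b ∩ c ∪ b ∩ j ∪ b ∩ j ∪ d(b ∩ j) ∪ d(d(b ∪ c)) ∪ g(b ∪ b)

Answer: yes — both canonical forms are b ∩ c ∪ b ∩ c ∪ b ∩ j ∪ b ∩ j ∪ d(b ∩ j) ∪ d(d(b ∪ c)) ∪ g(b ∪ b)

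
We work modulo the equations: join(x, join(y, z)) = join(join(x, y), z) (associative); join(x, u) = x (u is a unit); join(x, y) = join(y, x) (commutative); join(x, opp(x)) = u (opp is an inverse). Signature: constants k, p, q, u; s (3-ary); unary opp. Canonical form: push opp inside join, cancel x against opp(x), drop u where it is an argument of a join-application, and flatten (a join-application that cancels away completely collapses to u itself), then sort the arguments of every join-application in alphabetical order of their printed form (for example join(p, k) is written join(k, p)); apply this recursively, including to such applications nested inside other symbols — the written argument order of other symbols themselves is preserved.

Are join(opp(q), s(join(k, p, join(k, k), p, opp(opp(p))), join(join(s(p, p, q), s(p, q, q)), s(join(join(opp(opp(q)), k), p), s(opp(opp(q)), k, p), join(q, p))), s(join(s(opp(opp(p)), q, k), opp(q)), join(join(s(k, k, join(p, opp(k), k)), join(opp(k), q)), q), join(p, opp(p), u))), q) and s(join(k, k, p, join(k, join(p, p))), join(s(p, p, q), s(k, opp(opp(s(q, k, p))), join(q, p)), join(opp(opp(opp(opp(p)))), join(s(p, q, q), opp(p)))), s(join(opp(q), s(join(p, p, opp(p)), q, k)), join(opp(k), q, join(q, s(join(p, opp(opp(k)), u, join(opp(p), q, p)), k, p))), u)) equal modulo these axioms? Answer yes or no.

Left:  join(opp(q), s(join(k, p, join(k, k), p, opp(opp(p))), join(join(s(p, p, q), s(p, q, q)), s(join(join(opp(opp(q)), k), p), s(opp(opp(q)), k, p), join(q, p))), s(join(s(opp(opp(p)), q, k), opp(q)), join(join(s(k, k, join(p, opp(k), k)), join(opp(k), q)), q), join(p, opp(p), u))), q)
  Push opp inside:  distribute opp over join and collapse double opp
  Cancel inverse pairs:  q cancels
  Collect terms:  s(join(k, k, k, p, p, p), join(s(join(k, p, q), s(q, k, p), join(p, q)), s(p, p, q), s(p, q, q)), s(join(opp(q), s(p, q, k)), join(opp(k), q, q, s(k, k, p)), u))
Right:  s(join(k, k, p, join(k, join(p, p))), join(s(p, p, q), s(k, opp(opp(s(q, k, p))), join(q, p)), join(opp(opp(opp(opp(p)))), join(s(p, q, q), opp(p)))), s(join(opp(q), s(join(p, p, opp(p)), q, k)), join(opp(k), q, join(q, s(join(p, opp(opp(k)), u, join(opp(p), q, p)), k, p))), u))
  Focus inside:  join(s(p, p, q), s(k, opp(opp(s(q, k, p))), join(q, p)), join(opp(opp(opp(opp(p)))), join(s(p, q, q), opp(p))))
  Push opp inside:  distribute opp over join and collapse double opp
  Inverses cancel:  p cancels
  Collect terms:  join(s(p, p, q), s(k, s(q, k, p), join(p, q)), s(p, q, q))
  Sort:  join(s(k, s(q, k, p), join(p, q)), s(p, p, q), s(p, q, q))
  Rebuild:  s(join(k, k, k, p, p, p), join(s(k, s(q, k, p), join(p, q)), s(p, p, q), s(p, q, q)), s(join(opp(q), s(p, q, k)), join(opp(k), q, q, s(join(k, p, q), k, p)), u))

Answer: no — s(join(k, k, k, p, p, p), join(s(join(k, p, q), s(q, k, p), join(p, q)), s(p, p, q), s(p, q, q)), s(join(opp(q), s(p, q, k)), join(opp(k), q, q, s(k, k, p)), u)) vs s(join(k, k, k, p, p, p), join(s(k, s(q, k, p), join(p, q)), s(p, p, q), s(p, q, q)), s(join(opp(q), s(p, q, k)), join(opp(k), q, q, s(join(k, p, q), k, p)), u))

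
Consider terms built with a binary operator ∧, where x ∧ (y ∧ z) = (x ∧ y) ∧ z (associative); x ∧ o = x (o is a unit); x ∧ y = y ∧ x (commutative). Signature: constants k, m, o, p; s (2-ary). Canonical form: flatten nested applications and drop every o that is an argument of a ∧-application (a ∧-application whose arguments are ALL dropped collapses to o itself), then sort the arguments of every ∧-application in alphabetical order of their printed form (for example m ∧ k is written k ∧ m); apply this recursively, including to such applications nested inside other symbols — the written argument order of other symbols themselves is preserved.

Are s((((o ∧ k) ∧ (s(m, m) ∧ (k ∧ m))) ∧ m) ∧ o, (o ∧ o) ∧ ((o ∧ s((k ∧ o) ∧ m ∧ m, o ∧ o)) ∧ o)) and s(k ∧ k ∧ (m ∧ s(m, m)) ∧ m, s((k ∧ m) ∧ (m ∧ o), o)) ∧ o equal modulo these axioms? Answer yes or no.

Answer: yes — both canonical forms are s(k ∧ k ∧ m ∧ m ∧ s(m, m), s(k ∧ m ∧ m, o))

Derivation:
Left:  s((((o ∧ k) ∧ (s(m, m) ∧ (k ∧ m))) ∧ m) ∧ o, (o ∧ o) ∧ ((o ∧ s((k ∧ o) ∧ m ∧ m, o ∧ o)) ∧ o))
  Descend into:  (o ∧ o) ∧ ((o ∧ s((k ∧ o) ∧ m ∧ m, o ∧ o)) ∧ o)
  Flatten:  o ∧ o ∧ o ∧ s((k ∧ o) ∧ m ∧ m, o ∧ o) ∧ o
  Inside:  s((k ∧ o) ∧ m ∧ m, o ∧ o)  →  s(k ∧ m ∧ m, o)
  Unit:  drop o (×4)
  Sort:  s(k ∧ m ∧ m, o)
  Rebuild:  s(k ∧ k ∧ m ∧ m ∧ s(m, m), s(k ∧ m ∧ m, o))
Right:  s(k ∧ k ∧ (m ∧ s(m, m)) ∧ m, s((k ∧ m) ∧ (m ∧ o), o)) ∧ o
  Canonicalize subterm:  s(k ∧ k ∧ (m ∧ s(m, m)) ∧ m, s((k ∧ m) ∧ (m ∧ o), o))  →  s(k ∧ k ∧ m ∧ m ∧ s(m, m), s(k ∧ m ∧ m, o))
  Units out:  drop o
  Sort:  s(k ∧ k ∧ m ∧ m ∧ s(m, m), s(k ∧ m ∧ m, o))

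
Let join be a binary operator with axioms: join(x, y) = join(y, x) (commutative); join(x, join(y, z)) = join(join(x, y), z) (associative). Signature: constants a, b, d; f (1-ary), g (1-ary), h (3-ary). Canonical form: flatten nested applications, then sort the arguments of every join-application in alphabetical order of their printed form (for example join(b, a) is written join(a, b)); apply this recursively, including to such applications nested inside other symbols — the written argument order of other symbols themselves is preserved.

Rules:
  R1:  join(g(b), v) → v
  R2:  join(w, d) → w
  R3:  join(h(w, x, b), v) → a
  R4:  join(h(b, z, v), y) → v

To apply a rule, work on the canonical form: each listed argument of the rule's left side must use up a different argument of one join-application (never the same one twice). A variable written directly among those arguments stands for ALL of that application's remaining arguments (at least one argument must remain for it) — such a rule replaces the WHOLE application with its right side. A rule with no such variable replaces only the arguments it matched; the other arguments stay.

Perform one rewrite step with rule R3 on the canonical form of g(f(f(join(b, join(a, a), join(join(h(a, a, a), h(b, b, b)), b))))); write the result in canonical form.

Canonical form:  g(f(f(join(a, a, b, b, h(a, a, a), h(b, b, b)))))
Match R3:  consume h(b, b, b);  v := join(a, a, b, b, h(a, a, a)), w := b, x := b
The variable takes the whole remainder — replace the entire application.
Giving:  g(f(f(a)))

Answer: g(f(f(a)))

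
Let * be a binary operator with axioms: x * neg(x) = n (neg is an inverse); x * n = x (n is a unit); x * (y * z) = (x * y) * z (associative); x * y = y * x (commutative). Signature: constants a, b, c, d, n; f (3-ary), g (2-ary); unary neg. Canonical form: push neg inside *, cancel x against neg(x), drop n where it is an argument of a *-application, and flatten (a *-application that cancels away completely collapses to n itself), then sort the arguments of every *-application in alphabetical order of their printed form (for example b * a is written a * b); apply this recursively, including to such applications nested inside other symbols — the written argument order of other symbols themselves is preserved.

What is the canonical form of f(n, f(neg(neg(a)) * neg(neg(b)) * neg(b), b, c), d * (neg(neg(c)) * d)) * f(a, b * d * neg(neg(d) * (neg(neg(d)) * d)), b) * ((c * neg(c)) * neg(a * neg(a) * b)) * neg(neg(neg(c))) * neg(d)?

Push neg inside:  distribute neg over * and collapse double neg
Inverses cancel:  a cancels
Collect:  f(n, f(a, b, c), c * d * d) * f(a, b, b) * neg(c) * neg(b) * neg(d)
Sort arguments:  f(a, b, b) * f(n, f(a, b, c), c * d * d) * neg(b) * neg(c) * neg(d)

Answer: f(a, b, b) * f(n, f(a, b, c), c * d * d) * neg(b) * neg(c) * neg(d)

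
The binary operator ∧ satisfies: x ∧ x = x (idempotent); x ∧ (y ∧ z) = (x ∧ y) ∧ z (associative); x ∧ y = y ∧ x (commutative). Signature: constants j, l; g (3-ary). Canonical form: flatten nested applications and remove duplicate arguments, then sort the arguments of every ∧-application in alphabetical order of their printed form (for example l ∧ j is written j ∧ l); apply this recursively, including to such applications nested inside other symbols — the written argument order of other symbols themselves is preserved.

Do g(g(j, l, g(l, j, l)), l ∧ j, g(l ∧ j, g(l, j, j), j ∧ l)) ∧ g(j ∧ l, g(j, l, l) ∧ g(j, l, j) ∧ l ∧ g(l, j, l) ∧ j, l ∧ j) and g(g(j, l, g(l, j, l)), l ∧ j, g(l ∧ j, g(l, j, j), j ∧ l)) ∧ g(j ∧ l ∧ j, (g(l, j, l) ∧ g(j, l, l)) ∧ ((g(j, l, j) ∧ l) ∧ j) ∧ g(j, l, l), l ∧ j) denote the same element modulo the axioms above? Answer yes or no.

Left:  g(g(j, l, g(l, j, l)), l ∧ j, g(l ∧ j, g(l, j, j), j ∧ l)) ∧ g(j ∧ l, g(j, l, l) ∧ g(j, l, j) ∧ l ∧ g(l, j, l) ∧ j, l ∧ j)
  Canonicalize subterm:  g(g(j, l, g(l, j, l)), l ∧ j, g(l ∧ j, g(l, j, j), j ∧ l))  →  g(g(j, l, g(l, j, l)), j ∧ l, g(j ∧ l, g(l, j, j), j ∧ l))
  Simplify inside:  g(j ∧ l, g(j, l, l) ∧ g(j, l, j) ∧ l ∧ g(l, j, l) ∧ j, l ∧ j)  →  g(j ∧ l, g(j, l, j) ∧ g(j, l, l) ∧ g(l, j, l) ∧ j ∧ l, j ∧ l)
  Sort arguments:  g(g(j, l, g(l, j, l)), j ∧ l, g(j ∧ l, g(l, j, j), j ∧ l)) ∧ g(j ∧ l, g(j, l, j) ∧ g(j, l, l) ∧ g(l, j, l) ∧ j ∧ l, j ∧ l)
Right:  g(g(j, l, g(l, j, l)), l ∧ j, g(l ∧ j, g(l, j, j), j ∧ l)) ∧ g(j ∧ l ∧ j, (g(l, j, l) ∧ g(j, l, l)) ∧ ((g(j, l, j) ∧ l) ∧ j) ∧ g(j, l, l), l ∧ j)
  Canonicalize subterm:  g(g(j, l, g(l, j, l)), l ∧ j, g(l ∧ j, g(l, j, j), j ∧ l))  →  g(g(j, l, g(l, j, l)), j ∧ l, g(j ∧ l, g(l, j, j), j ∧ l))
  Inside:  g(j ∧ l ∧ j, (g(l, j, l) ∧ g(j, l, l)) ∧ ((g(j, l, j) ∧ l) ∧ j) ∧ g(j, l, l), l ∧ j)  →  g(j ∧ l, g(j, l, j) ∧ g(j, l, l) ∧ g(l, j, l) ∧ j ∧ l, j ∧ l)
  Sort arguments:  g(g(j, l, g(l, j, l)), j ∧ l, g(j ∧ l, g(l, j, j), j ∧ l)) ∧ g(j ∧ l, g(j, l, j) ∧ g(j, l, l) ∧ g(l, j, l) ∧ j ∧ l, j ∧ l)

Answer: yes — both canonical forms are g(g(j, l, g(l, j, l)), j ∧ l, g(j ∧ l, g(l, j, j), j ∧ l)) ∧ g(j ∧ l, g(j, l, j) ∧ g(j, l, l) ∧ g(l, j, l) ∧ j ∧ l, j ∧ l)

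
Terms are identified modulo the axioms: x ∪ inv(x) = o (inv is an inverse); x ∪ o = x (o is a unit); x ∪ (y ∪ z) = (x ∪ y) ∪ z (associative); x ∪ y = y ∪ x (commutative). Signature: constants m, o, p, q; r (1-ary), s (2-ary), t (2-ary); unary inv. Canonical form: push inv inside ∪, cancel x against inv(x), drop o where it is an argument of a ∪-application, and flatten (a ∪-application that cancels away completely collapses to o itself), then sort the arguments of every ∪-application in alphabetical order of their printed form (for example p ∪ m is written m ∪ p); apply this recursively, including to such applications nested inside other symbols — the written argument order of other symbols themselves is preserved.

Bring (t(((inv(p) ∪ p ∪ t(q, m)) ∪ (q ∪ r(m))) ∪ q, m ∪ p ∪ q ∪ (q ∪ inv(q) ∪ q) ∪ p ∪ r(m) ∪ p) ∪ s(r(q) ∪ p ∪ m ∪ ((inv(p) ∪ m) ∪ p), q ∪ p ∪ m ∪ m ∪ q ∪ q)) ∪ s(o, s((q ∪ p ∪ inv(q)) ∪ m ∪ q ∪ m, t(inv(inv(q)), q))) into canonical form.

Push inv inside:  distribute inv over ∪ and collapse double inv
Combine occurrences:  t(q ∪ q ∪ r(m) ∪ t(q, m), m ∪ p ∪ p ∪ p ∪ q ∪ q ∪ r(m)) ∪ s(m ∪ m ∪ p ∪ r(q), m ∪ m ∪ p ∪ q ∪ q ∪ q) ∪ s(o, s(m ∪ m ∪ p ∪ q, t(q, q)))
Sort arguments:  s(m ∪ m ∪ p ∪ r(q), m ∪ m ∪ p ∪ q ∪ q ∪ q) ∪ s(o, s(m ∪ m ∪ p ∪ q, t(q, q))) ∪ t(q ∪ q ∪ r(m) ∪ t(q, m), m ∪ p ∪ p ∪ p ∪ q ∪ q ∪ r(m))

Answer: s(m ∪ m ∪ p ∪ r(q), m ∪ m ∪ p ∪ q ∪ q ∪ q) ∪ s(o, s(m ∪ m ∪ p ∪ q, t(q, q))) ∪ t(q ∪ q ∪ r(m) ∪ t(q, m), m ∪ p ∪ p ∪ p ∪ q ∪ q ∪ r(m))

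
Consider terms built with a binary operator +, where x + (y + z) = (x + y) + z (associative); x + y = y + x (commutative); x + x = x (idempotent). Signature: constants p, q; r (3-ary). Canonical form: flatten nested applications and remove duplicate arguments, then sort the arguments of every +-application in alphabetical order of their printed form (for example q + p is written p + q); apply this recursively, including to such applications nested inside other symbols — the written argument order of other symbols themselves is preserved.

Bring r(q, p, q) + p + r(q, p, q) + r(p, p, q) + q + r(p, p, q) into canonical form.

Answer: p + q + r(p, p, q) + r(q, p, q)

Derivation:
Drop duplicates:  drop duplicate r(q, p, q), r(p, p, q)
Order the arguments:  p + q + r(p, p, q) + r(q, p, q)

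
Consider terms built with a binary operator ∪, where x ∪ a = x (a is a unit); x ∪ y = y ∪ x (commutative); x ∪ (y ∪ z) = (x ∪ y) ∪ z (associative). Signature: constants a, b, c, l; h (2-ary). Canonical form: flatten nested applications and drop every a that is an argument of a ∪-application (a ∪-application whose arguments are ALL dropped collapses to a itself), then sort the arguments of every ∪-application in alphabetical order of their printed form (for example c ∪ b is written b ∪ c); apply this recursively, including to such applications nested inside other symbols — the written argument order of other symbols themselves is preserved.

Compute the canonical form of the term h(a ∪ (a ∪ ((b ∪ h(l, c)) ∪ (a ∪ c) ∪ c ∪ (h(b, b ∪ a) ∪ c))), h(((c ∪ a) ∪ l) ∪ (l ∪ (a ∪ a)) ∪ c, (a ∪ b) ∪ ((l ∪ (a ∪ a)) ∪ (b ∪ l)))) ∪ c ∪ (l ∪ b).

Flatten:  h(a ∪ (a ∪ ((b ∪ h(l, c)) ∪ (a ∪ c) ∪ c ∪ (h(b, b ∪ a) ∪ c))), h(((c ∪ a) ∪ l) ∪ (l ∪ (a ∪ a)) ∪ c, (a ∪ b) ∪ ((l ∪ (a ∪ a)) ∪ (b ∪ l)))) ∪ c ∪ l ∪ b
Inside:  h(a ∪ (a ∪ ((b ∪ h(l, c)) ∪ (a ∪ c) ∪ c ∪ (h(b, b ∪ a) ∪ c))), h(((c ∪ a) ∪ l) ∪ (l ∪ (a ∪ a)) ∪ c, (a ∪ b) ∪ ((l ∪ (a ∪ a)) ∪ (b ∪ l))))  →  h(b ∪ c ∪ c ∪ c ∪ h(b, b) ∪ h(l, c), h(c ∪ c ∪ l ∪ l, b ∪ b ∪ l ∪ l))
Sort:  b ∪ c ∪ h(b ∪ c ∪ c ∪ c ∪ h(b, b) ∪ h(l, c), h(c ∪ c ∪ l ∪ l, b ∪ b ∪ l ∪ l)) ∪ l

Answer: b ∪ c ∪ h(b ∪ c ∪ c ∪ c ∪ h(b, b) ∪ h(l, c), h(c ∪ c ∪ l ∪ l, b ∪ b ∪ l ∪ l)) ∪ l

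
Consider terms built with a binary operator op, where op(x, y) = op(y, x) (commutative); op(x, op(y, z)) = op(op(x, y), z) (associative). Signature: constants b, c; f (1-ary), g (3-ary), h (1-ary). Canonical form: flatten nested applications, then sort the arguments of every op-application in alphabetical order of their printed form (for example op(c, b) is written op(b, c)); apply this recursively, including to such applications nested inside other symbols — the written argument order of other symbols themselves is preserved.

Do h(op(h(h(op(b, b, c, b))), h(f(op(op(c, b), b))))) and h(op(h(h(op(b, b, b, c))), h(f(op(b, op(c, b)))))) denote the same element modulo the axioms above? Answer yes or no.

Left:  h(op(h(h(op(b, b, c, b))), h(f(op(op(c, b), b)))))
  Work inside:  op(h(h(op(b, b, c, b))), h(f(op(op(c, b), b))))
  Canonicalize subterm:  h(h(op(b, b, c, b)))  →  h(h(op(b, b, b, c)))
  Inside:  h(f(op(op(c, b), b)))  →  h(f(op(b, b, c)))
  Order the arguments:  op(h(f(op(b, b, c))), h(h(op(b, b, b, c))))
  Rebuild:  h(op(h(f(op(b, b, c))), h(h(op(b, b, b, c)))))
Right:  h(op(h(h(op(b, b, b, c))), h(f(op(b, op(c, b))))))
  Work inside:  op(h(h(op(b, b, b, c))), h(f(op(b, op(c, b)))))
  Simplify inside:  h(f(op(b, op(c, b))))  →  h(f(op(b, b, c)))
  Sort:  op(h(f(op(b, b, c))), h(h(op(b, b, b, c))))
  Put back:  h(op(h(f(op(b, b, c))), h(h(op(b, b, b, c)))))

Answer: yes — both canonical forms are h(op(h(f(op(b, b, c))), h(h(op(b, b, b, c)))))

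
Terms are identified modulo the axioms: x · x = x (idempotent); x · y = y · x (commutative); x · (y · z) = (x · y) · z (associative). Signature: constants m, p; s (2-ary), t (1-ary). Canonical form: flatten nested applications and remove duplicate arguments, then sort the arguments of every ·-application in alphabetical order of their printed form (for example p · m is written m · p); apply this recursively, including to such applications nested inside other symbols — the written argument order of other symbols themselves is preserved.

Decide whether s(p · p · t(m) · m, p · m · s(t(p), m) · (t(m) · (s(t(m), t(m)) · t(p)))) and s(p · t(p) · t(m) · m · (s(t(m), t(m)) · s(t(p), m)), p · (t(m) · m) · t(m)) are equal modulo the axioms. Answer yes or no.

Answer: no — s(m · p · t(m), m · p · s(t(m), t(m)) · s(t(p), m) · t(m) · t(p)) vs s(m · p · s(t(m), t(m)) · s(t(p), m) · t(m) · t(p), m · p · t(m))

Derivation:
Left:  s(p · p · t(m) · m, p · m · s(t(p), m) · (t(m) · (s(t(m), t(m)) · t(p))))
  Work inside:  p · m · s(t(p), m) · (t(m) · (s(t(m), t(m)) · t(p)))
  Merge nested applications:  p · m · s(t(p), m) · t(m) · s(t(m), t(m)) · t(p)
  Sort:  m · p · s(t(m), t(m)) · s(t(p), m) · t(m) · t(p)
  Reassemble:  s(m · p · t(m), m · p · s(t(m), t(m)) · s(t(p), m) · t(m) · t(p))
Right:  s(p · t(p) · t(m) · m · (s(t(m), t(m)) · s(t(p), m)), p · (t(m) · m) · t(m))
  Focus inside:  p · t(p) · t(m) · m · (s(t(m), t(m)) · s(t(p), m))
  Un-nest:  p · t(p) · t(m) · m · s(t(m), t(m)) · s(t(p), m)
  Order the arguments:  m · p · s(t(m), t(m)) · s(t(p), m) · t(m) · t(p)
  Reassemble:  s(m · p · s(t(m), t(m)) · s(t(p), m) · t(m) · t(p), m · p · t(m))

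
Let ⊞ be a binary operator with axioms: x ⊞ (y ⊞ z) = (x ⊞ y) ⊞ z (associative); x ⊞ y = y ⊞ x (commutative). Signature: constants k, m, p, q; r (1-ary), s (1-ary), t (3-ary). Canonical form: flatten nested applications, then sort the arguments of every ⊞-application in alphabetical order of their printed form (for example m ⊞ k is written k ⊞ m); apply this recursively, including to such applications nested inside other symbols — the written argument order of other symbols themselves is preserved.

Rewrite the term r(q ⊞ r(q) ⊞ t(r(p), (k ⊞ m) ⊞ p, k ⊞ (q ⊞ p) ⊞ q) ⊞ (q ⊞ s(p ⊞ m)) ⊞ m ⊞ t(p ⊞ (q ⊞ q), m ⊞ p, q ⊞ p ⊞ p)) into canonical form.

Work inside:  q ⊞ r(q) ⊞ t(r(p), (k ⊞ m) ⊞ p, k ⊞ (q ⊞ p) ⊞ q) ⊞ (q ⊞ s(p ⊞ m)) ⊞ m ⊞ t(p ⊞ (q ⊞ q), m ⊞ p, q ⊞ p ⊞ p)
Merge nested applications:  q ⊞ r(q) ⊞ t(r(p), (k ⊞ m) ⊞ p, k ⊞ (q ⊞ p) ⊞ q) ⊞ q ⊞ s(p ⊞ m) ⊞ m ⊞ t(p ⊞ (q ⊞ q), m ⊞ p, q ⊞ p ⊞ p)
Inside:  t(r(p), (k ⊞ m) ⊞ p, k ⊞ (q ⊞ p) ⊞ q)  →  t(r(p), k ⊞ m ⊞ p, k ⊞ p ⊞ q ⊞ q)
Canonicalize subterm:  s(p ⊞ m)  →  s(m ⊞ p)
Simplify inside:  t(p ⊞ (q ⊞ q), m ⊞ p, q ⊞ p ⊞ p)  →  t(p ⊞ q ⊞ q, m ⊞ p, p ⊞ p ⊞ q)
Sort:  m ⊞ q ⊞ q ⊞ r(q) ⊞ s(m ⊞ p) ⊞ t(p ⊞ q ⊞ q, m ⊞ p, p ⊞ p ⊞ q) ⊞ t(r(p), k ⊞ m ⊞ p, k ⊞ p ⊞ q ⊞ q)
Rebuild:  r(m ⊞ q ⊞ q ⊞ r(q) ⊞ s(m ⊞ p) ⊞ t(p ⊞ q ⊞ q, m ⊞ p, p ⊞ p ⊞ q) ⊞ t(r(p), k ⊞ m ⊞ p, k ⊞ p ⊞ q ⊞ q))

Answer: r(m ⊞ q ⊞ q ⊞ r(q) ⊞ s(m ⊞ p) ⊞ t(p ⊞ q ⊞ q, m ⊞ p, p ⊞ p ⊞ q) ⊞ t(r(p), k ⊞ m ⊞ p, k ⊞ p ⊞ q ⊞ q))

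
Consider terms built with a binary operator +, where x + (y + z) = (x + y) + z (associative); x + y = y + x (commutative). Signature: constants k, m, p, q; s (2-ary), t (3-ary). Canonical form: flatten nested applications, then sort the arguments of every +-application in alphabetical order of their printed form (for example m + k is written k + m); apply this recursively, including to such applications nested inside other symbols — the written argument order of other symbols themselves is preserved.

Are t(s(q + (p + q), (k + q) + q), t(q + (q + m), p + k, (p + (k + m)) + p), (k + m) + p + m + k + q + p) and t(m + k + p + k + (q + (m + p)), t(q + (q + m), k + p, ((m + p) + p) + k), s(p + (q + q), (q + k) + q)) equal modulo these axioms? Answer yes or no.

Answer: no — t(s(p + q + q, k + q + q), t(m + q + q, k + p, k + m + p + p), k + k + m + m + p + p + q) vs t(k + k + m + m + p + p + q, t(m + q + q, k + p, k + m + p + p), s(p + q + q, k + q + q))

Derivation:
Left:  t(s(q + (p + q), (k + q) + q), t(q + (q + m), p + k, (p + (k + m)) + p), (k + m) + p + m + k + q + p)
  Work inside:  (k + m) + p + m + k + q + p
  Un-nest:  k + m + p + m + k + q + p
  Order the arguments:  k + k + m + m + p + p + q
  Rebuild:  t(s(p + q + q, k + q + q), t(m + q + q, k + p, k + m + p + p), k + k + m + m + p + p + q)
Right:  t(m + k + p + k + (q + (m + p)), t(q + (q + m), k + p, ((m + p) + p) + k), s(p + (q + q), (q + k) + q))
  Descend into:  m + k + p + k + (q + (m + p))
  Merge nested applications:  m + k + p + k + q + m + p
  Sort arguments:  k + k + m + m + p + p + q
  Put back:  t(k + k + m + m + p + p + q, t(m + q + q, k + p, k + m + p + p), s(p + q + q, k + q + q))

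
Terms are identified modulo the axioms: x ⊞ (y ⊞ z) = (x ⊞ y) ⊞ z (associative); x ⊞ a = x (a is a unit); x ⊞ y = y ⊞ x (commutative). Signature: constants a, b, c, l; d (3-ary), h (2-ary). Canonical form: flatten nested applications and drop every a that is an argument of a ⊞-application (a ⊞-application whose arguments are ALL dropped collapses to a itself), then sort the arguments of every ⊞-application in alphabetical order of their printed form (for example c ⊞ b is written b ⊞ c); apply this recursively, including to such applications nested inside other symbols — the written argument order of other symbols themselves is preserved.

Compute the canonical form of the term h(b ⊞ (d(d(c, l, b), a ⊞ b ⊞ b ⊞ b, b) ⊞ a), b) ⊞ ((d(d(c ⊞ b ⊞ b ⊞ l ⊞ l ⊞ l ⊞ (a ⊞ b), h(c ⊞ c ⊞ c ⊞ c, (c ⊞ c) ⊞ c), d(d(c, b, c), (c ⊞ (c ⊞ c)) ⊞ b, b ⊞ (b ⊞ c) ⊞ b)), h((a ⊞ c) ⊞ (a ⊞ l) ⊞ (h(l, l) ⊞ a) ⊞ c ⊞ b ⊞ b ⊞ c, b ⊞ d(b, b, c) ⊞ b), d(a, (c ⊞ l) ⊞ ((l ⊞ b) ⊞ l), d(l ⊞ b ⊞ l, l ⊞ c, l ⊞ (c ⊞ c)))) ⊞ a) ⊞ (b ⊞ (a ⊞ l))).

Merge nested applications:  h(b ⊞ (d(d(c, l, b), a ⊞ b ⊞ b ⊞ b, b) ⊞ a), b) ⊞ d(d(c ⊞ b ⊞ b ⊞ l ⊞ l ⊞ l ⊞ (a ⊞ b), h(c ⊞ c ⊞ c ⊞ c, (c ⊞ c) ⊞ c), d(d(c, b, c), (c ⊞ (c ⊞ c)) ⊞ b, b ⊞ (b ⊞ c) ⊞ b)), h((a ⊞ c) ⊞ (a ⊞ l) ⊞ (h(l, l) ⊞ a) ⊞ c ⊞ b ⊞ b ⊞ c, b ⊞ d(b, b, c) ⊞ b), d(a, (c ⊞ l) ⊞ ((l ⊞ b) ⊞ l), d(l ⊞ b ⊞ l, l ⊞ c, l ⊞ (c ⊞ c)))) ⊞ a ⊞ b ⊞ a ⊞ l
Simplify inside:  h(b ⊞ (d(d(c, l, b), a ⊞ b ⊞ b ⊞ b, b) ⊞ a), b)  →  h(b ⊞ d(d(c, l, b), b ⊞ b ⊞ b, b), b)
Inside:  d(d(c ⊞ b ⊞ b ⊞ l ⊞ l ⊞ l ⊞ (a ⊞ b), h(c ⊞ c ⊞ c ⊞ c, (c ⊞ c) ⊞ c), d(d(c, b, c), (c ⊞ (c ⊞ c)) ⊞ b, b ⊞ (b ⊞ c) ⊞ b)), h((a ⊞ c) ⊞ (a ⊞ l) ⊞ (h(l, l) ⊞ a) ⊞ c ⊞ b ⊞ b ⊞ c, b ⊞ d(b, b, c) ⊞ b), d(a, (c ⊞ l) ⊞ ((l ⊞ b) ⊞ l), d(l ⊞ b ⊞ l, l ⊞ c, l ⊞ (c ⊞ c))))  →  d(d(b ⊞ b ⊞ b ⊞ c ⊞ l ⊞ l ⊞ l, h(c ⊞ c ⊞ c ⊞ c, c ⊞ c ⊞ c), d(d(c, b, c), b ⊞ c ⊞ c ⊞ c, b ⊞ b ⊞ b ⊞ c)), h(b ⊞ b ⊞ c ⊞ c ⊞ c ⊞ h(l, l) ⊞ l, b ⊞ b ⊞ d(b, b, c)), d(a, b ⊞ c ⊞ l ⊞ l ⊞ l, d(b ⊞ l ⊞ l, c ⊞ l, c ⊞ c ⊞ l)))
Unit:  drop a (×2)
Order the arguments:  b ⊞ d(d(b ⊞ b ⊞ b ⊞ c ⊞ l ⊞ l ⊞ l, h(c ⊞ c ⊞ c ⊞ c, c ⊞ c ⊞ c), d(d(c, b, c), b ⊞ c ⊞ c ⊞ c, b ⊞ b ⊞ b ⊞ c)), h(b ⊞ b ⊞ c ⊞ c ⊞ c ⊞ h(l, l) ⊞ l, b ⊞ b ⊞ d(b, b, c)), d(a, b ⊞ c ⊞ l ⊞ l ⊞ l, d(b ⊞ l ⊞ l, c ⊞ l, c ⊞ c ⊞ l))) ⊞ h(b ⊞ d(d(c, l, b), b ⊞ b ⊞ b, b), b) ⊞ l

Answer: b ⊞ d(d(b ⊞ b ⊞ b ⊞ c ⊞ l ⊞ l ⊞ l, h(c ⊞ c ⊞ c ⊞ c, c ⊞ c ⊞ c), d(d(c, b, c), b ⊞ c ⊞ c ⊞ c, b ⊞ b ⊞ b ⊞ c)), h(b ⊞ b ⊞ c ⊞ c ⊞ c ⊞ h(l, l) ⊞ l, b ⊞ b ⊞ d(b, b, c)), d(a, b ⊞ c ⊞ l ⊞ l ⊞ l, d(b ⊞ l ⊞ l, c ⊞ l, c ⊞ c ⊞ l))) ⊞ h(b ⊞ d(d(c, l, b), b ⊞ b ⊞ b, b), b) ⊞ l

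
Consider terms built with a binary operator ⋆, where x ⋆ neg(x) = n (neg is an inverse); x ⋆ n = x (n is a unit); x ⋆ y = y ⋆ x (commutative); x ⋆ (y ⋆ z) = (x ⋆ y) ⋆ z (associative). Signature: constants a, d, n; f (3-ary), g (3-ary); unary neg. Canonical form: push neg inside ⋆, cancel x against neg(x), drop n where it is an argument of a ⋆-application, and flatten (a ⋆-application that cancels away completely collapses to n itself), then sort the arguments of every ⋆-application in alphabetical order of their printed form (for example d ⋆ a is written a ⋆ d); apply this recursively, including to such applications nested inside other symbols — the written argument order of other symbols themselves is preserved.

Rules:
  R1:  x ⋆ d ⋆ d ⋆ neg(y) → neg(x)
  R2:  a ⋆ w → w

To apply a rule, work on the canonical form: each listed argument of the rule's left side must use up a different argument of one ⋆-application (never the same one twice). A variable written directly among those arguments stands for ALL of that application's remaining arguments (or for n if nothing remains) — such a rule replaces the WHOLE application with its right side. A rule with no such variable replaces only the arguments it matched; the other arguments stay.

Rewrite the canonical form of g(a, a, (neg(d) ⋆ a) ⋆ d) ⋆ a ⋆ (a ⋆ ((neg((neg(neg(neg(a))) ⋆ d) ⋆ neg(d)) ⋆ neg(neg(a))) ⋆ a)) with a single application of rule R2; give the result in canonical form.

Canonical form:  a ⋆ a ⋆ a ⋆ a ⋆ a ⋆ g(a, a, a)
Apply R2:  consuming a;  w := a ⋆ a ⋆ a ⋆ a ⋆ g(a, a, a)
The variable takes the whole remainder — replace the entire application.
Giving:  a ⋆ a ⋆ a ⋆ a ⋆ g(a, a, a)

Answer: a ⋆ a ⋆ a ⋆ a ⋆ g(a, a, a)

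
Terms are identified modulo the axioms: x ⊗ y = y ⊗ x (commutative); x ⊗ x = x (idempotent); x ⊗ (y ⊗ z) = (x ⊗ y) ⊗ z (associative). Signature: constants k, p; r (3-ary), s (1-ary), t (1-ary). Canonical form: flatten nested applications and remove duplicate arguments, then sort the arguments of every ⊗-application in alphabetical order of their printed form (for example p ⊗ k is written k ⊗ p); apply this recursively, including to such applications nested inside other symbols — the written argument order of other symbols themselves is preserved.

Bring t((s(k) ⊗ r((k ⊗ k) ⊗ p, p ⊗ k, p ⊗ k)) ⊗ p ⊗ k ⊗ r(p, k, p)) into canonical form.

Descend into:  (s(k) ⊗ r((k ⊗ k) ⊗ p, p ⊗ k, p ⊗ k)) ⊗ p ⊗ k ⊗ r(p, k, p)
Un-nest:  s(k) ⊗ r((k ⊗ k) ⊗ p, p ⊗ k, p ⊗ k) ⊗ p ⊗ k ⊗ r(p, k, p)
Inside:  r((k ⊗ k) ⊗ p, p ⊗ k, p ⊗ k)  →  r(k ⊗ p, k ⊗ p, k ⊗ p)
Order the arguments:  k ⊗ p ⊗ r(k ⊗ p, k ⊗ p, k ⊗ p) ⊗ r(p, k, p) ⊗ s(k)
Put back:  t(k ⊗ p ⊗ r(k ⊗ p, k ⊗ p, k ⊗ p) ⊗ r(p, k, p) ⊗ s(k))

Answer: t(k ⊗ p ⊗ r(k ⊗ p, k ⊗ p, k ⊗ p) ⊗ r(p, k, p) ⊗ s(k))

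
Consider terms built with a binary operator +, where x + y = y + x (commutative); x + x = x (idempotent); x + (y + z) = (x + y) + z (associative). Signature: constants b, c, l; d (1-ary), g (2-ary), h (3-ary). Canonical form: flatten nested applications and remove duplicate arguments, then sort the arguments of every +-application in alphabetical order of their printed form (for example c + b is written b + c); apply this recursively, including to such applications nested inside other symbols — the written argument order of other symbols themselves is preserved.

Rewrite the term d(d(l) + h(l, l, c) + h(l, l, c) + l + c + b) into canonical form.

Answer: d(b + c + d(l) + h(l, l, c) + l)

Derivation:
Focus inside:  d(l) + h(l, l, c) + h(l, l, c) + l + c + b
Drop duplicates:  drop duplicate h(l, l, c)
Order the arguments:  b + c + d(l) + h(l, l, c) + l
Put back:  d(b + c + d(l) + h(l, l, c) + l)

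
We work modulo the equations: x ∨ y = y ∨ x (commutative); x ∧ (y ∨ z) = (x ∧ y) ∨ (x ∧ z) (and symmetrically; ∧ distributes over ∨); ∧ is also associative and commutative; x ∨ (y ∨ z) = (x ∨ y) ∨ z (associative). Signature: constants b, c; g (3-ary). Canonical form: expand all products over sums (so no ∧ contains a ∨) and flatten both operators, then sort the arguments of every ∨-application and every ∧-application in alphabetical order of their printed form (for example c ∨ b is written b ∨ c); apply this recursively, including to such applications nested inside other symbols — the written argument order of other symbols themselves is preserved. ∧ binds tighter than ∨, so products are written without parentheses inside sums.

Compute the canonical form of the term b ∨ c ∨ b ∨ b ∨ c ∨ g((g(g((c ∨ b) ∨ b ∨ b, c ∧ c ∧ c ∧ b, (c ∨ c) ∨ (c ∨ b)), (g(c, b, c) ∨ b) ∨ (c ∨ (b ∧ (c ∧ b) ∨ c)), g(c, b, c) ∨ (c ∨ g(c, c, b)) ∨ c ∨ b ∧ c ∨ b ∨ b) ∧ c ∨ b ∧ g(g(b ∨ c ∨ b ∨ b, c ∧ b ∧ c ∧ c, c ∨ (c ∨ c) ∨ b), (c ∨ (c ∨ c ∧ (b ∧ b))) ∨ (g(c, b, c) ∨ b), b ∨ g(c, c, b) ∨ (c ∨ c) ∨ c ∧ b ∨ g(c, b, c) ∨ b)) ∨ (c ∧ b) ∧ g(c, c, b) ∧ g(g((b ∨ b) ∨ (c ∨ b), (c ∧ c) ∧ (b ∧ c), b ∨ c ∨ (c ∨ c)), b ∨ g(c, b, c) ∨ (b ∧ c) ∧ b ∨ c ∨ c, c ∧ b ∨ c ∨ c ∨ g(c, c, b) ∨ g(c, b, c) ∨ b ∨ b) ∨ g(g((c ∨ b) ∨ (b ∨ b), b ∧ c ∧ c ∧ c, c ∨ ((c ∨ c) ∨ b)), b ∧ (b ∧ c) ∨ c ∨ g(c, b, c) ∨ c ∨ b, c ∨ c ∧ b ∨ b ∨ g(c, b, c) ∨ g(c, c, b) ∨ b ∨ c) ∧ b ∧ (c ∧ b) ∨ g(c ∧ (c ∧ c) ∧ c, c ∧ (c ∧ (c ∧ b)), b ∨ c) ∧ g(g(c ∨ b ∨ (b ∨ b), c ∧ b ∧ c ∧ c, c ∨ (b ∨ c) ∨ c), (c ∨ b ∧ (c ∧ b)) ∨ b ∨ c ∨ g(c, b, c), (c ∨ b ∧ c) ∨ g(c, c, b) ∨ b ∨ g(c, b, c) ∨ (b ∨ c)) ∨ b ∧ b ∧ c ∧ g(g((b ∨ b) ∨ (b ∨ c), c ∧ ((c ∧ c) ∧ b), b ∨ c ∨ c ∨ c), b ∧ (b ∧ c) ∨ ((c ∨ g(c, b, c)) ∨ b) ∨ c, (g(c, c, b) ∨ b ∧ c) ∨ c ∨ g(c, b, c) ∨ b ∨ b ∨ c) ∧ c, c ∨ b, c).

Merge nested applications:  b ∨ c ∨ b ∨ b ∨ c ∨ g(b ∧ b ∧ c ∧ c ∧ g(g(b ∨ b ∨ b ∨ c, b ∧ c ∧ c ∧ c, b ∨ c ∨ c ∨ c), b ∨ b ∧ b ∧ c ∨ c ∨ c ∨ g(c, b, c), b ∨ b ∨ b ∧ c ∨ c ∨ c ∨ g(c, b, c) ∨ g(c, c, b)) ∨ b ∧ b ∧ c ∧ g(g(b ∨ b ∨ b ∨ c, b ∧ c ∧ c ∧ c, b ∨ c ∨ c ∨ c), b ∨ b ∧ b ∧ c ∨ c ∨ c ∨ g(c, b, c), b ∨ b ∨ b ∧ c ∨ c ∨ c ∨ g(c, b, c) ∨ g(c, c, b)) ∨ b ∧ c ∧ g(c, c, b) ∧ g(g(b ∨ b ∨ b ∨ c, b ∧ c ∧ c ∧ c, b ∨ c ∨ c ∨ c), b ∨ b ∧ b ∧ c ∨ c ∨ c ∨ g(c, b, c), b ∨ b ∨ b ∧ c ∨ c ∨ c ∨ g(c, b, c) ∨ g(c, c, b)) ∨ b ∧ g(g(b ∨ b ∨ b ∨ c, b ∧ c ∧ c ∧ c, b ∨ c ∨ c ∨ c), b ∨ b ∧ b ∧ c ∨ c ∨ c ∨ g(c, b, c), b ∨ b ∨ b ∧ c ∨ c ∨ c ∨ g(c, b, c) ∨ g(c, c, b)) ∨ c ∧ g(g(b ∨ b ∨ b ∨ c, b ∧ c ∧ c ∧ c, b ∨ c ∨ c ∨ c), b ∨ b ∧ b ∧ c ∨ c ∨ c ∨ g(c, b, c), b ∨ b ∨ b ∧ c ∨ c ∨ c ∨ g(c, b, c) ∨ g(c, c, b)) ∨ g(c ∧ c ∧ c ∧ c, b ∧ c ∧ c ∧ c, b ∨ c) ∧ g(g(b ∨ b ∨ b ∨ c, b ∧ c ∧ c ∧ c, b ∨ c ∨ c ∨ c), b ∨ b ∧ b ∧ c ∨ c ∨ c ∨ g(c, b, c), b ∨ b ∨ b ∧ c ∨ c ∨ c ∨ g(c, b, c) ∨ g(c, c, b)), b ∨ c, c)
Sort arguments:  b ∨ b ∨ b ∨ c ∨ c ∨ g(b ∧ b ∧ c ∧ c ∧ g(g(b ∨ b ∨ b ∨ c, b ∧ c ∧ c ∧ c, b ∨ c ∨ c ∨ c), b ∨ b ∧ b ∧ c ∨ c ∨ c ∨ g(c, b, c), b ∨ b ∨ b ∧ c ∨ c ∨ c ∨ g(c, b, c) ∨ g(c, c, b)) ∨ b ∧ b ∧ c ∧ g(g(b ∨ b ∨ b ∨ c, b ∧ c ∧ c ∧ c, b ∨ c ∨ c ∨ c), b ∨ b ∧ b ∧ c ∨ c ∨ c ∨ g(c, b, c), b ∨ b ∨ b ∧ c ∨ c ∨ c ∨ g(c, b, c) ∨ g(c, c, b)) ∨ b ∧ c ∧ g(c, c, b) ∧ g(g(b ∨ b ∨ b ∨ c, b ∧ c ∧ c ∧ c, b ∨ c ∨ c ∨ c), b ∨ b ∧ b ∧ c ∨ c ∨ c ∨ g(c, b, c), b ∨ b ∨ b ∧ c ∨ c ∨ c ∨ g(c, b, c) ∨ g(c, c, b)) ∨ b ∧ g(g(b ∨ b ∨ b ∨ c, b ∧ c ∧ c ∧ c, b ∨ c ∨ c ∨ c), b ∨ b ∧ b ∧ c ∨ c ∨ c ∨ g(c, b, c), b ∨ b ∨ b ∧ c ∨ c ∨ c ∨ g(c, b, c) ∨ g(c, c, b)) ∨ c ∧ g(g(b ∨ b ∨ b ∨ c, b ∧ c ∧ c ∧ c, b ∨ c ∨ c ∨ c), b ∨ b ∧ b ∧ c ∨ c ∨ c ∨ g(c, b, c), b ∨ b ∨ b ∧ c ∨ c ∨ c ∨ g(c, b, c) ∨ g(c, c, b)) ∨ g(c ∧ c ∧ c ∧ c, b ∧ c ∧ c ∧ c, b ∨ c) ∧ g(g(b ∨ b ∨ b ∨ c, b ∧ c ∧ c ∧ c, b ∨ c ∨ c ∨ c), b ∨ b ∧ b ∧ c ∨ c ∨ c ∨ g(c, b, c), b ∨ b ∨ b ∧ c ∨ c ∨ c ∨ g(c, b, c) ∨ g(c, c, b)), b ∨ c, c)

Answer: b ∨ b ∨ b ∨ c ∨ c ∨ g(b ∧ b ∧ c ∧ c ∧ g(g(b ∨ b ∨ b ∨ c, b ∧ c ∧ c ∧ c, b ∨ c ∨ c ∨ c), b ∨ b ∧ b ∧ c ∨ c ∨ c ∨ g(c, b, c), b ∨ b ∨ b ∧ c ∨ c ∨ c ∨ g(c, b, c) ∨ g(c, c, b)) ∨ b ∧ b ∧ c ∧ g(g(b ∨ b ∨ b ∨ c, b ∧ c ∧ c ∧ c, b ∨ c ∨ c ∨ c), b ∨ b ∧ b ∧ c ∨ c ∨ c ∨ g(c, b, c), b ∨ b ∨ b ∧ c ∨ c ∨ c ∨ g(c, b, c) ∨ g(c, c, b)) ∨ b ∧ c ∧ g(c, c, b) ∧ g(g(b ∨ b ∨ b ∨ c, b ∧ c ∧ c ∧ c, b ∨ c ∨ c ∨ c), b ∨ b ∧ b ∧ c ∨ c ∨ c ∨ g(c, b, c), b ∨ b ∨ b ∧ c ∨ c ∨ c ∨ g(c, b, c) ∨ g(c, c, b)) ∨ b ∧ g(g(b ∨ b ∨ b ∨ c, b ∧ c ∧ c ∧ c, b ∨ c ∨ c ∨ c), b ∨ b ∧ b ∧ c ∨ c ∨ c ∨ g(c, b, c), b ∨ b ∨ b ∧ c ∨ c ∨ c ∨ g(c, b, c) ∨ g(c, c, b)) ∨ c ∧ g(g(b ∨ b ∨ b ∨ c, b ∧ c ∧ c ∧ c, b ∨ c ∨ c ∨ c), b ∨ b ∧ b ∧ c ∨ c ∨ c ∨ g(c, b, c), b ∨ b ∨ b ∧ c ∨ c ∨ c ∨ g(c, b, c) ∨ g(c, c, b)) ∨ g(c ∧ c ∧ c ∧ c, b ∧ c ∧ c ∧ c, b ∨ c) ∧ g(g(b ∨ b ∨ b ∨ c, b ∧ c ∧ c ∧ c, b ∨ c ∨ c ∨ c), b ∨ b ∧ b ∧ c ∨ c ∨ c ∨ g(c, b, c), b ∨ b ∨ b ∧ c ∨ c ∨ c ∨ g(c, b, c) ∨ g(c, c, b)), b ∨ c, c)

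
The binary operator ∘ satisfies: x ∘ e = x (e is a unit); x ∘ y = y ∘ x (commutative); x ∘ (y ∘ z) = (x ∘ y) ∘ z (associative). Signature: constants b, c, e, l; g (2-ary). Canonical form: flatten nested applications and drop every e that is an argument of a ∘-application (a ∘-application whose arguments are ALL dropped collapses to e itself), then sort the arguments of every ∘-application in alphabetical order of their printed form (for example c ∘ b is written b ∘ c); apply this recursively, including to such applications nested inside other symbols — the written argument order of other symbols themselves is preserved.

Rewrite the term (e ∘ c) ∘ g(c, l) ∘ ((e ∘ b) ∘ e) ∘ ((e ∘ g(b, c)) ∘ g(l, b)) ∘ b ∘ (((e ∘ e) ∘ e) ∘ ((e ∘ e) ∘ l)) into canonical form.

Un-nest:  e ∘ c ∘ g(c, l) ∘ e ∘ b ∘ e ∘ e ∘ g(b, c) ∘ g(l, b) ∘ b ∘ e ∘ e ∘ e ∘ e ∘ e ∘ l
Units out:  drop e (×9)
Sort arguments:  b ∘ b ∘ c ∘ g(b, c) ∘ g(c, l) ∘ g(l, b) ∘ l

Answer: b ∘ b ∘ c ∘ g(b, c) ∘ g(c, l) ∘ g(l, b) ∘ l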